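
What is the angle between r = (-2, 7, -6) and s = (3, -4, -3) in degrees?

r·s = (-2)·3 + 7·(-4) + (-6)·(-3) = -6 - 28 + 18 = -16
|r| = √((-2)² + 7² + (-6)²) = √89 ≈ 9.434
|s| = √(3² + (-4)² + (-3)²) = √34 ≈ 5.831
cos θ = (r·s)/(|r||s|) = -16/(9.434·5.831) ≈ -0.2909
θ = arccos(-0.2909) ≈ 106.9°

106.9°


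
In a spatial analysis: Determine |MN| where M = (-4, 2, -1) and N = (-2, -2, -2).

d = √[(x₂-x₁)² + (y₂-y₁)² + (z₂-z₁)²]
  = √[2² + (-4)² + (-1)²]
  = √[4 + 16 + 1]
  = √21
  ≈ 4.583

4.583


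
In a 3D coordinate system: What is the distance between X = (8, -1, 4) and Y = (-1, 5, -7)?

d = √[(x₂-x₁)² + (y₂-y₁)² + (z₂-z₁)²]
  = √[(-9)² + 6² + (-11)²]
  = √[81 + 36 + 121]
  = √238
  ≈ 15.43

15.43


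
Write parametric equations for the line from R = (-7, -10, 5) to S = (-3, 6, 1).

Direction vector d = S - R = (-3 + 7, 6 + 10, 1 - 5) = (4, 16, -4)
Parametric form r = R + t·d:
x = -7 + 4t, y = -10 + 16t, z = 5 - 4t

x = -7 + 4t, y = -10 + 16t, z = 5 - 4t


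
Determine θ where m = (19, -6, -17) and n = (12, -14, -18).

m·n = 19·12 + (-6)·(-14) + (-17)·(-18) = 228 + 84 + 306 = 618
|m| = √(19² + (-6)² + (-17)²) = √686 ≈ 26.19
|n| = √(12² + (-14)² + (-18)²) = √664 ≈ 25.77
cos θ = (m·n)/(|m||n|) = 618/(26.19·25.77) ≈ 0.9157
θ = arccos(0.9157) ≈ 23.7°

23.7°


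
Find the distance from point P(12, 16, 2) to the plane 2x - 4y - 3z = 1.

distance = |a·x₀ + b·y₀ + c·z₀ - d| / √(a² + b² + c²)
  = |2·12 + (-4)·16 + (-3)·2 - 1| / √(2² + (-4)² + (-3)²)
  = |24 - 64 - 6 - 1| / √(4 + 16 + 9)
  = |-47| / √29
  = 47 / 5.385
  ≈ 8.728

8.728


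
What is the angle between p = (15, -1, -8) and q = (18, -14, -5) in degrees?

p·q = 15·18 + (-1)·(-14) + (-8)·(-5) = 270 + 14 + 40 = 324
|p| = √(15² + (-1)² + (-8)²) = √290 ≈ 17.03
|q| = √(18² + (-14)² + (-5)²) = √545 ≈ 23.35
cos θ = (p·q)/(|p||q|) = 324/(17.03·23.35) ≈ 0.815
θ = arccos(0.815) ≈ 35.41°

35.41°


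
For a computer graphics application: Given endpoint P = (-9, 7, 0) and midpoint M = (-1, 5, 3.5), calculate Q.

Q = 2M - P
  = (2·(-1) - (-9), 2·5 - 7, 2·3.5 - 0)
  = (-2 + 9, 10 - 7, 7 + 0)
  = (7, 3, 7)

(7, 3, 7)


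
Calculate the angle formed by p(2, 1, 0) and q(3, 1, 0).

p·q = 2·3 + 1·1 + 0·0 = 6 + 1 + 0 = 7
|p| = √(2² + 1² + 0²) = √5 ≈ 2.236
|q| = √(3² + 1² + 0²) = √10 ≈ 3.162
cos θ = (p·q)/(|p||q|) = 7/(2.236·3.162) ≈ 0.9899
θ = arccos(0.9899) ≈ 8.13°

8.13°


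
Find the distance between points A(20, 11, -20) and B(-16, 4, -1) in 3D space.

d = √[(x₂-x₁)² + (y₂-y₁)² + (z₂-z₁)²]
  = √[(-36)² + (-7)² + 19²]
  = √[1296 + 49 + 361]
  = √1706
  ≈ 41.3

41.3


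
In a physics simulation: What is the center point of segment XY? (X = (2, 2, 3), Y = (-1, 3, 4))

M = ((x₁+x₂)/2, (y₁+y₂)/2, (z₁+z₂)/2)
  = ((2 - 1)/2, (2 + 3)/2, (3 + 4)/2)
  = (1/2, 5/2, 7/2)
  = (0.5, 2.5, 3.5)

(0.5, 2.5, 3.5)


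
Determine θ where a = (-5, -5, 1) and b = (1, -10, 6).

a·b = (-5)·1 + (-5)·(-10) + 1·6 = -5 + 50 + 6 = 51
|a| = √((-5)² + (-5)² + 1²) = √51 ≈ 7.141
|b| = √(1² + (-10)² + 6²) = √137 ≈ 11.7
cos θ = (a·b)/(|a||b|) = 51/(7.141·11.7) ≈ 0.6101
θ = arccos(0.6101) ≈ 52.4°

52.4°


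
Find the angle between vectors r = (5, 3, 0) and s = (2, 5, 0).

r·s = 5·2 + 3·5 + 0·0 = 10 + 15 + 0 = 25
|r| = √(5² + 3² + 0²) = √34 ≈ 5.831
|s| = √(2² + 5² + 0²) = √29 ≈ 5.385
cos θ = (r·s)/(|r||s|) = 25/(5.831·5.385) ≈ 0.7962
θ = arccos(0.7962) ≈ 37.23°

37.23°


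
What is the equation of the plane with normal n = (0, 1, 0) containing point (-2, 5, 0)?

The plane through P with normal n = (a, b, c) satisfies n·(r - P) = 0,
i.e. ax + by + cz = a·x₀ + b·y₀ + c·z₀.
d = 0·(-2) + 1·5 + 0·0
  = 0 + 5 + 0
  = 5
Equation: y = 5

y = 5


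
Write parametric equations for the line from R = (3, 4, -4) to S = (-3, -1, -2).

Direction vector d = S - R = (-3 - 3, -1 - 4, -2 + 4) = (-6, -5, 2)
Parametric form r = R + t·d:
x = 3 - 6t, y = 4 - 5t, z = -4 + 2t

x = 3 - 6t, y = 4 - 5t, z = -4 + 2t


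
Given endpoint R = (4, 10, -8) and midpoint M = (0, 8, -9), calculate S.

S = 2M - R
  = (2·0 - 4, 2·8 - 10, 2·(-9) - (-8))
  = (0 - 4, 16 - 10, -18 + 8)
  = (-4, 6, -10)

(-4, 6, -10)


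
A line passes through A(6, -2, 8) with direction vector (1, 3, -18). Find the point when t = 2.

P(t) = A + t·d
  = (6 + 1·2, -2 + 3·2, 8 + (-18)·2)
  = (6 + 2, -2 + 6, 8 - 36)
  = (8, 4, -28)

(8, 4, -28)


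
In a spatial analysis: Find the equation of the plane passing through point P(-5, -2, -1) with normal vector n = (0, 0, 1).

The plane through P with normal n = (a, b, c) satisfies n·(r - P) = 0,
i.e. ax + by + cz = a·x₀ + b·y₀ + c·z₀.
d = 0·(-5) + 0·(-2) + 1·(-1)
  = 0 + 0 - 1
  = -1
Equation: z = -1

z = -1


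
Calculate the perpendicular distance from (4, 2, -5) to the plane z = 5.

distance = |a·x₀ + b·y₀ + c·z₀ - d| / √(a² + b² + c²)
  = |0·4 + 0·2 + 1·(-5) - 5| / √(0² + 0² + 1²)
  = |0 + 0 - 5 - 5| / √(0 + 0 + 1)
  = |-10| / √1
  = 10 / 1
  ≈ 10

10


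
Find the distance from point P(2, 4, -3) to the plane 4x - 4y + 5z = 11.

distance = |a·x₀ + b·y₀ + c·z₀ - d| / √(a² + b² + c²)
  = |4·2 + (-4)·4 + 5·(-3) - 11| / √(4² + (-4)² + 5²)
  = |8 - 16 - 15 - 11| / √(16 + 16 + 25)
  = |-34| / √57
  = 34 / 7.55
  ≈ 4.503

4.503


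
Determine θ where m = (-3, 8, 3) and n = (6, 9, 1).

m·n = (-3)·6 + 8·9 + 3·1 = -18 + 72 + 3 = 57
|m| = √((-3)² + 8² + 3²) = √82 ≈ 9.055
|n| = √(6² + 9² + 1²) = √118 ≈ 10.86
cos θ = (m·n)/(|m||n|) = 57/(9.055·10.86) ≈ 0.5795
θ = arccos(0.5795) ≈ 54.59°

54.59°


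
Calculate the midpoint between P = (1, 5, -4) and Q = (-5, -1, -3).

M = ((x₁+x₂)/2, (y₁+y₂)/2, (z₁+z₂)/2)
  = ((1 - 5)/2, (5 - 1)/2, (-4 - 3)/2)
  = (-4/2, 4/2, -7/2)
  = (-2, 2, -3.5)

(-2, 2, -3.5)


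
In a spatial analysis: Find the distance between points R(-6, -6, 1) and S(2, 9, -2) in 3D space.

d = √[(x₂-x₁)² + (y₂-y₁)² + (z₂-z₁)²]
  = √[8² + 15² + (-3)²]
  = √[64 + 225 + 9]
  = √298
  ≈ 17.26

17.26


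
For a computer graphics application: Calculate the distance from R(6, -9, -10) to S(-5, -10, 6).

d = √[(x₂-x₁)² + (y₂-y₁)² + (z₂-z₁)²]
  = √[(-11)² + (-1)² + 16²]
  = √[121 + 1 + 256]
  = √378
  ≈ 19.44

19.44


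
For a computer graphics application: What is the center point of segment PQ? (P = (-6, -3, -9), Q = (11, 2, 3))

M = ((x₁+x₂)/2, (y₁+y₂)/2, (z₁+z₂)/2)
  = ((-6 + 11)/2, (-3 + 2)/2, (-9 + 3)/2)
  = (5/2, -1/2, -6/2)
  = (2.5, -0.5, -3)

(2.5, -0.5, -3)


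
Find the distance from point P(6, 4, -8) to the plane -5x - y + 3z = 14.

distance = |a·x₀ + b·y₀ + c·z₀ - d| / √(a² + b² + c²)
  = |(-5)·6 + (-1)·4 + 3·(-8) - 14| / √((-5)² + (-1)² + 3²)
  = |-30 - 4 - 24 - 14| / √(25 + 1 + 9)
  = |-72| / √35
  = 72 / 5.916
  ≈ 12.17

12.17


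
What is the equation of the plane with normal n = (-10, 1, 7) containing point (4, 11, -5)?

The plane through P with normal n = (a, b, c) satisfies n·(r - P) = 0,
i.e. ax + by + cz = a·x₀ + b·y₀ + c·z₀.
d = (-10)·4 + 1·11 + 7·(-5)
  = -40 + 11 - 35
  = -64
Equation: -10x + y + 7z = -64

-10x + y + 7z = -64


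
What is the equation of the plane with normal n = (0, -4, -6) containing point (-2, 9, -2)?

The plane through P with normal n = (a, b, c) satisfies n·(r - P) = 0,
i.e. ax + by + cz = a·x₀ + b·y₀ + c·z₀.
d = 0·(-2) + (-4)·9 + (-6)·(-2)
  = 0 - 36 + 12
  = -24
Equation: -4y - 6z = -24

-4y - 6z = -24


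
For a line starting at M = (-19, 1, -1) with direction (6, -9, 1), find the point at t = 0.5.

P(t) = M + t·d
  = (-19 + 6·0.5, 1 + (-9)·0.5, -1 + 1·0.5)
  = (-19 + 3, 1 - 4.5, -1 + 0.5)
  = (-16, -3.5, -0.5)

(-16, -3.5, -0.5)


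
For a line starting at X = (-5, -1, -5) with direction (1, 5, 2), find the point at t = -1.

P(t) = X + t·d
  = (-5 + 1·(-1), -1 + 5·(-1), -5 + 2·(-1))
  = (-5 - 1, -1 - 5, -5 - 2)
  = (-6, -6, -7)

(-6, -6, -7)


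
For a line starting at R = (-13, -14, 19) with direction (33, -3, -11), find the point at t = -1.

P(t) = R + t·d
  = (-13 + 33·(-1), -14 + (-3)·(-1), 19 + (-11)·(-1))
  = (-13 - 33, -14 + 3, 19 + 11)
  = (-46, -11, 30)

(-46, -11, 30)


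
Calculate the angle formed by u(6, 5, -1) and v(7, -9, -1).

u·v = 6·7 + 5·(-9) + (-1)·(-1) = 42 - 45 + 1 = -2
|u| = √(6² + 5² + (-1)²) = √62 ≈ 7.874
|v| = √(7² + (-9)² + (-1)²) = √131 ≈ 11.45
cos θ = (u·v)/(|u||v|) = -2/(7.874·11.45) ≈ -0.02219
θ = arccos(-0.02219) ≈ 91.27°

91.27°


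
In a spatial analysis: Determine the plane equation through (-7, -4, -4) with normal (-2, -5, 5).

The plane through P with normal n = (a, b, c) satisfies n·(r - P) = 0,
i.e. ax + by + cz = a·x₀ + b·y₀ + c·z₀.
d = (-2)·(-7) + (-5)·(-4) + 5·(-4)
  = 14 + 20 - 20
  = 14
Equation: -2x - 5y + 5z = 14

-2x - 5y + 5z = 14


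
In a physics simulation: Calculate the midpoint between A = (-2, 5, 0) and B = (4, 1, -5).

M = ((x₁+x₂)/2, (y₁+y₂)/2, (z₁+z₂)/2)
  = ((-2 + 4)/2, (5 + 1)/2, (0 - 5)/2)
  = (2/2, 6/2, -5/2)
  = (1, 3, -2.5)

(1, 3, -2.5)


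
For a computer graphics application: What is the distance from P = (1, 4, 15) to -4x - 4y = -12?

distance = |a·x₀ + b·y₀ + c·z₀ - d| / √(a² + b² + c²)
  = |(-4)·1 + (-4)·4 + 0·15 - (-12)| / √((-4)² + (-4)² + 0²)
  = |-4 - 16 + 0 + 12| / √(16 + 16 + 0)
  = |-8| / √32
  = 8 / 5.657
  ≈ 1.414

1.414


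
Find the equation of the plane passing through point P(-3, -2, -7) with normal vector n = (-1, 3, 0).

The plane through P with normal n = (a, b, c) satisfies n·(r - P) = 0,
i.e. ax + by + cz = a·x₀ + b·y₀ + c·z₀.
d = (-1)·(-3) + 3·(-2) + 0·(-7)
  = 3 - 6 + 0
  = -3
Equation: -x + 3y = -3

-x + 3y = -3


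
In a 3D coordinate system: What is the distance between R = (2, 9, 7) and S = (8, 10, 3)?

d = √[(x₂-x₁)² + (y₂-y₁)² + (z₂-z₁)²]
  = √[6² + 1² + (-4)²]
  = √[36 + 1 + 16]
  = √53
  ≈ 7.28

7.28


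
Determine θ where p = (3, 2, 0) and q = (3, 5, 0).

p·q = 3·3 + 2·5 + 0·0 = 9 + 10 + 0 = 19
|p| = √(3² + 2² + 0²) = √13 ≈ 3.606
|q| = √(3² + 5² + 0²) = √34 ≈ 5.831
cos θ = (p·q)/(|p||q|) = 19/(3.606·5.831) ≈ 0.9037
θ = arccos(0.9037) ≈ 25.35°

25.35°


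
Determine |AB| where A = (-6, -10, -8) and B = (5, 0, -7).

d = √[(x₂-x₁)² + (y₂-y₁)² + (z₂-z₁)²]
  = √[11² + 10² + 1²]
  = √[121 + 100 + 1]
  = √222
  ≈ 14.9

14.9


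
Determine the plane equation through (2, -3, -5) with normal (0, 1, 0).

The plane through P with normal n = (a, b, c) satisfies n·(r - P) = 0,
i.e. ax + by + cz = a·x₀ + b·y₀ + c·z₀.
d = 0·2 + 1·(-3) + 0·(-5)
  = 0 - 3 + 0
  = -3
Equation: y = -3

y = -3


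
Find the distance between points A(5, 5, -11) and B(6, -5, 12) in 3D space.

d = √[(x₂-x₁)² + (y₂-y₁)² + (z₂-z₁)²]
  = √[1² + (-10)² + 23²]
  = √[1 + 100 + 529]
  = √630
  ≈ 25.1

25.1


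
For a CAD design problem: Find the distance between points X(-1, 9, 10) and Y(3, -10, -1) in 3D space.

d = √[(x₂-x₁)² + (y₂-y₁)² + (z₂-z₁)²]
  = √[4² + (-19)² + (-11)²]
  = √[16 + 361 + 121]
  = √498
  ≈ 22.32

22.32


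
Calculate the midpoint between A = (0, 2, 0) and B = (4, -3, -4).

M = ((x₁+x₂)/2, (y₁+y₂)/2, (z₁+z₂)/2)
  = ((0 + 4)/2, (2 - 3)/2, (0 - 4)/2)
  = (4/2, -1/2, -4/2)
  = (2, -0.5, -2)

(2, -0.5, -2)


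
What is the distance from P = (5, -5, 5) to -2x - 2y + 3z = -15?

distance = |a·x₀ + b·y₀ + c·z₀ - d| / √(a² + b² + c²)
  = |(-2)·5 + (-2)·(-5) + 3·5 - (-15)| / √((-2)² + (-2)² + 3²)
  = |-10 + 10 + 15 + 15| / √(4 + 4 + 9)
  = |30| / √17
  = 30 / 4.123
  ≈ 7.276

7.276


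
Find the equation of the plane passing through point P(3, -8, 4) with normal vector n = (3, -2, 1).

The plane through P with normal n = (a, b, c) satisfies n·(r - P) = 0,
i.e. ax + by + cz = a·x₀ + b·y₀ + c·z₀.
d = 3·3 + (-2)·(-8) + 1·4
  = 9 + 16 + 4
  = 29
Equation: 3x - 2y + z = 29

3x - 2y + z = 29


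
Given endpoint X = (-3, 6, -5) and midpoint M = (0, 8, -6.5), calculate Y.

Y = 2M - X
  = (2·0 - (-3), 2·8 - 6, 2·(-6.5) - (-5))
  = (0 + 3, 16 - 6, -13 + 5)
  = (3, 10, -8)

(3, 10, -8)


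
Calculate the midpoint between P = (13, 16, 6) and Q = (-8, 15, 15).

M = ((x₁+x₂)/2, (y₁+y₂)/2, (z₁+z₂)/2)
  = ((13 - 8)/2, (16 + 15)/2, (6 + 15)/2)
  = (5/2, 31/2, 21/2)
  = (2.5, 15.5, 10.5)

(2.5, 15.5, 10.5)


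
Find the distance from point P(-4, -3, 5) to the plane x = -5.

distance = |a·x₀ + b·y₀ + c·z₀ - d| / √(a² + b² + c²)
  = |1·(-4) + 0·(-3) + 0·5 - (-5)| / √(1² + 0² + 0²)
  = |-4 + 0 + 0 + 5| / √(1 + 0 + 0)
  = |1| / √1
  = 1 / 1
  ≈ 1

1


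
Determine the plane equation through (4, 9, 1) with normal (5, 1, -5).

The plane through P with normal n = (a, b, c) satisfies n·(r - P) = 0,
i.e. ax + by + cz = a·x₀ + b·y₀ + c·z₀.
d = 5·4 + 1·9 + (-5)·1
  = 20 + 9 - 5
  = 24
Equation: 5x + y - 5z = 24

5x + y - 5z = 24


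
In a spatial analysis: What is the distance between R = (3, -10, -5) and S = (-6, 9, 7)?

d = √[(x₂-x₁)² + (y₂-y₁)² + (z₂-z₁)²]
  = √[(-9)² + 19² + 12²]
  = √[81 + 361 + 144]
  = √586
  ≈ 24.21

24.21


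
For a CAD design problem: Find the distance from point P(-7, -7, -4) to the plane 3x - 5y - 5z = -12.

distance = |a·x₀ + b·y₀ + c·z₀ - d| / √(a² + b² + c²)
  = |3·(-7) + (-5)·(-7) + (-5)·(-4) - (-12)| / √(3² + (-5)² + (-5)²)
  = |-21 + 35 + 20 + 12| / √(9 + 25 + 25)
  = |46| / √59
  = 46 / 7.681
  ≈ 5.989

5.989


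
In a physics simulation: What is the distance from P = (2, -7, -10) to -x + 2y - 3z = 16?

distance = |a·x₀ + b·y₀ + c·z₀ - d| / √(a² + b² + c²)
  = |(-1)·2 + 2·(-7) + (-3)·(-10) - 16| / √((-1)² + 2² + (-3)²)
  = |-2 - 14 + 30 - 16| / √(1 + 4 + 9)
  = |-2| / √14
  = 2 / 3.742
  ≈ 0.5345

0.5345


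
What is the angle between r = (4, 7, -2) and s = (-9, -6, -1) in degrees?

r·s = 4·(-9) + 7·(-6) + (-2)·(-1) = -36 - 42 + 2 = -76
|r| = √(4² + 7² + (-2)²) = √69 ≈ 8.307
|s| = √((-9)² + (-6)² + (-1)²) = √118 ≈ 10.86
cos θ = (r·s)/(|r||s|) = -76/(8.307·10.86) ≈ -0.8423
θ = arccos(-0.8423) ≈ 147.4°

147.4°


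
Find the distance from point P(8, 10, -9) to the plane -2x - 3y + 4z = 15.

distance = |a·x₀ + b·y₀ + c·z₀ - d| / √(a² + b² + c²)
  = |(-2)·8 + (-3)·10 + 4·(-9) - 15| / √((-2)² + (-3)² + 4²)
  = |-16 - 30 - 36 - 15| / √(4 + 9 + 16)
  = |-97| / √29
  = 97 / 5.385
  ≈ 18.01

18.01


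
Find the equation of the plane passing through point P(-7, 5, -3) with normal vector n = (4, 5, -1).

The plane through P with normal n = (a, b, c) satisfies n·(r - P) = 0,
i.e. ax + by + cz = a·x₀ + b·y₀ + c·z₀.
d = 4·(-7) + 5·5 + (-1)·(-3)
  = -28 + 25 + 3
  = 0
Equation: 4x + 5y - z = 0

4x + 5y - z = 0


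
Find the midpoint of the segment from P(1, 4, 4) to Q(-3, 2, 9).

M = ((x₁+x₂)/2, (y₁+y₂)/2, (z₁+z₂)/2)
  = ((1 - 3)/2, (4 + 2)/2, (4 + 9)/2)
  = (-2/2, 6/2, 13/2)
  = (-1, 3, 6.5)

(-1, 3, 6.5)


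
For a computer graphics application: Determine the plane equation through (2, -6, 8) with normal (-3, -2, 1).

The plane through P with normal n = (a, b, c) satisfies n·(r - P) = 0,
i.e. ax + by + cz = a·x₀ + b·y₀ + c·z₀.
d = (-3)·2 + (-2)·(-6) + 1·8
  = -6 + 12 + 8
  = 14
Equation: -3x - 2y + z = 14

-3x - 2y + z = 14


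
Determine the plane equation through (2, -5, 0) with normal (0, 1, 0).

The plane through P with normal n = (a, b, c) satisfies n·(r - P) = 0,
i.e. ax + by + cz = a·x₀ + b·y₀ + c·z₀.
d = 0·2 + 1·(-5) + 0·0
  = 0 - 5 + 0
  = -5
Equation: y = -5

y = -5


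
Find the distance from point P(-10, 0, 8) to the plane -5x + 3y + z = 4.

distance = |a·x₀ + b·y₀ + c·z₀ - d| / √(a² + b² + c²)
  = |(-5)·(-10) + 3·0 + 1·8 - 4| / √((-5)² + 3² + 1²)
  = |50 + 0 + 8 - 4| / √(25 + 9 + 1)
  = |54| / √35
  = 54 / 5.916
  ≈ 9.128

9.128


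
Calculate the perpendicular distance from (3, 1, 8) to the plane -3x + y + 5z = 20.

distance = |a·x₀ + b·y₀ + c·z₀ - d| / √(a² + b² + c²)
  = |(-3)·3 + 1·1 + 5·8 - 20| / √((-3)² + 1² + 5²)
  = |-9 + 1 + 40 - 20| / √(9 + 1 + 25)
  = |12| / √35
  = 12 / 5.916
  ≈ 2.028

2.028


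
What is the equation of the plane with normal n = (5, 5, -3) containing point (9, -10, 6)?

The plane through P with normal n = (a, b, c) satisfies n·(r - P) = 0,
i.e. ax + by + cz = a·x₀ + b·y₀ + c·z₀.
d = 5·9 + 5·(-10) + (-3)·6
  = 45 - 50 - 18
  = -23
Equation: 5x + 5y - 3z = -23

5x + 5y - 3z = -23


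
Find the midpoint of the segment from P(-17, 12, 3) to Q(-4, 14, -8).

M = ((x₁+x₂)/2, (y₁+y₂)/2, (z₁+z₂)/2)
  = ((-17 - 4)/2, (12 + 14)/2, (3 - 8)/2)
  = (-21/2, 26/2, -5/2)
  = (-10.5, 13, -2.5)

(-10.5, 13, -2.5)


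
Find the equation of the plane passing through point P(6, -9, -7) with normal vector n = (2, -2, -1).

The plane through P with normal n = (a, b, c) satisfies n·(r - P) = 0,
i.e. ax + by + cz = a·x₀ + b·y₀ + c·z₀.
d = 2·6 + (-2)·(-9) + (-1)·(-7)
  = 12 + 18 + 7
  = 37
Equation: 2x - 2y - z = 37

2x - 2y - z = 37


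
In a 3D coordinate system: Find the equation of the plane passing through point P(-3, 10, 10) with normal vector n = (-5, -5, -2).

The plane through P with normal n = (a, b, c) satisfies n·(r - P) = 0,
i.e. ax + by + cz = a·x₀ + b·y₀ + c·z₀.
d = (-5)·(-3) + (-5)·10 + (-2)·10
  = 15 - 50 - 20
  = -55
Equation: -5x - 5y - 2z = -55

-5x - 5y - 2z = -55


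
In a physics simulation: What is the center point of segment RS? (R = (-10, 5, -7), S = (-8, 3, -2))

M = ((x₁+x₂)/2, (y₁+y₂)/2, (z₁+z₂)/2)
  = ((-10 - 8)/2, (5 + 3)/2, (-7 - 2)/2)
  = (-18/2, 8/2, -9/2)
  = (-9, 4, -4.5)

(-9, 4, -4.5)


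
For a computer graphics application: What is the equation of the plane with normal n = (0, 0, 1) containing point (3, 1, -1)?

The plane through P with normal n = (a, b, c) satisfies n·(r - P) = 0,
i.e. ax + by + cz = a·x₀ + b·y₀ + c·z₀.
d = 0·3 + 0·1 + 1·(-1)
  = 0 + 0 - 1
  = -1
Equation: z = -1

z = -1


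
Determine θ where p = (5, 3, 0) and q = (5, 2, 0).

p·q = 5·5 + 3·2 + 0·0 = 25 + 6 + 0 = 31
|p| = √(5² + 3² + 0²) = √34 ≈ 5.831
|q| = √(5² + 2² + 0²) = √29 ≈ 5.385
cos θ = (p·q)/(|p||q|) = 31/(5.831·5.385) ≈ 0.9872
θ = arccos(0.9872) ≈ 9.162°

9.162°


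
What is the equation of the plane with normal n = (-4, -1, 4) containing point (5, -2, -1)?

The plane through P with normal n = (a, b, c) satisfies n·(r - P) = 0,
i.e. ax + by + cz = a·x₀ + b·y₀ + c·z₀.
d = (-4)·5 + (-1)·(-2) + 4·(-1)
  = -20 + 2 - 4
  = -22
Equation: -4x - y + 4z = -22

-4x - y + 4z = -22


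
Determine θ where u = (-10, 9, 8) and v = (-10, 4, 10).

u·v = (-10)·(-10) + 9·4 + 8·10 = 100 + 36 + 80 = 216
|u| = √((-10)² + 9² + 8²) = √245 ≈ 15.65
|v| = √((-10)² + 4² + 10²) = √216 ≈ 14.7
cos θ = (u·v)/(|u||v|) = 216/(15.65·14.7) ≈ 0.939
θ = arccos(0.939) ≈ 20.12°

20.12°


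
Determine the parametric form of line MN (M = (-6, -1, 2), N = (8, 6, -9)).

Direction vector d = N - M = (8 + 6, 6 + 1, -9 - 2) = (14, 7, -11)
Parametric form r = M + t·d:
x = -6 + 14t, y = -1 + 7t, z = 2 - 11t

x = -6 + 14t, y = -1 + 7t, z = 2 - 11t


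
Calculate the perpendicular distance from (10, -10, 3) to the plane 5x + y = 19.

distance = |a·x₀ + b·y₀ + c·z₀ - d| / √(a² + b² + c²)
  = |5·10 + 1·(-10) + 0·3 - 19| / √(5² + 1² + 0²)
  = |50 - 10 + 0 - 19| / √(25 + 1 + 0)
  = |21| / √26
  = 21 / 5.099
  ≈ 4.118

4.118


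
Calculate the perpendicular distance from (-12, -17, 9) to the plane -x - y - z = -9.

distance = |a·x₀ + b·y₀ + c·z₀ - d| / √(a² + b² + c²)
  = |(-1)·(-12) + (-1)·(-17) + (-1)·9 - (-9)| / √((-1)² + (-1)² + (-1)²)
  = |12 + 17 - 9 + 9| / √(1 + 1 + 1)
  = |29| / √3
  = 29 / 1.732
  ≈ 16.74

16.74


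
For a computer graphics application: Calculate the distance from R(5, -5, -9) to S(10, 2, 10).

d = √[(x₂-x₁)² + (y₂-y₁)² + (z₂-z₁)²]
  = √[5² + 7² + 19²]
  = √[25 + 49 + 361]
  = √435
  ≈ 20.86

20.86


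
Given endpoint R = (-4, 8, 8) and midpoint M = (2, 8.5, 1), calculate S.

S = 2M - R
  = (2·2 - (-4), 2·8.5 - 8, 2·1 - 8)
  = (4 + 4, 17 - 8, 2 - 8)
  = (8, 9, -6)

(8, 9, -6)


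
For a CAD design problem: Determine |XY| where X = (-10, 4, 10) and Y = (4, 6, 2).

d = √[(x₂-x₁)² + (y₂-y₁)² + (z₂-z₁)²]
  = √[14² + 2² + (-8)²]
  = √[196 + 4 + 64]
  = √264
  ≈ 16.25

16.25


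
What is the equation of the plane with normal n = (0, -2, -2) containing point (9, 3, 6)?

The plane through P with normal n = (a, b, c) satisfies n·(r - P) = 0,
i.e. ax + by + cz = a·x₀ + b·y₀ + c·z₀.
d = 0·9 + (-2)·3 + (-2)·6
  = 0 - 6 - 12
  = -18
Equation: -2y - 2z = -18

-2y - 2z = -18


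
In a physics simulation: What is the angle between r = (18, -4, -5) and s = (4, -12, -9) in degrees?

r·s = 18·4 + (-4)·(-12) + (-5)·(-9) = 72 + 48 + 45 = 165
|r| = √(18² + (-4)² + (-5)²) = √365 ≈ 19.1
|s| = √(4² + (-12)² + (-9)²) = √241 ≈ 15.52
cos θ = (r·s)/(|r||s|) = 165/(19.1·15.52) ≈ 0.5563
θ = arccos(0.5563) ≈ 56.2°

56.2°


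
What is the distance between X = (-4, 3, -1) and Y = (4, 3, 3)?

d = √[(x₂-x₁)² + (y₂-y₁)² + (z₂-z₁)²]
  = √[8² + 0² + 4²]
  = √[64 + 0 + 16]
  = √80
  ≈ 8.944

8.944


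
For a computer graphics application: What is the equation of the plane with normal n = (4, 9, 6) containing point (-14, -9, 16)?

The plane through P with normal n = (a, b, c) satisfies n·(r - P) = 0,
i.e. ax + by + cz = a·x₀ + b·y₀ + c·z₀.
d = 4·(-14) + 9·(-9) + 6·16
  = -56 - 81 + 96
  = -41
Equation: 4x + 9y + 6z = -41

4x + 9y + 6z = -41


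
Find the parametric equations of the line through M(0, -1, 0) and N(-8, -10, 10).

Direction vector d = N - M = (-8 + 0, -10 + 1, 10 + 0) = (-8, -9, 10)
Parametric form r = M + t·d:
x = 0 - 8t, y = -1 - 9t, z = 0 + 10t

x = 0 - 8t, y = -1 - 9t, z = 0 + 10t


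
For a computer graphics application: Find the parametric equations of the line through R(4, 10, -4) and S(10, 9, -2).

Direction vector d = S - R = (10 - 4, 9 - 10, -2 + 4) = (6, -1, 2)
Parametric form r = R + t·d:
x = 4 + 6t, y = 10 - t, z = -4 + 2t

x = 4 + 6t, y = 10 - t, z = -4 + 2t


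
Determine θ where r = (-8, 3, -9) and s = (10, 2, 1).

r·s = (-8)·10 + 3·2 + (-9)·1 = -80 + 6 - 9 = -83
|r| = √((-8)² + 3² + (-9)²) = √154 ≈ 12.41
|s| = √(10² + 2² + 1²) = √105 ≈ 10.25
cos θ = (r·s)/(|r||s|) = -83/(12.41·10.25) ≈ -0.6527
θ = arccos(-0.6527) ≈ 130.7°

130.7°


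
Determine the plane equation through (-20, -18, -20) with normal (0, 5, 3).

The plane through P with normal n = (a, b, c) satisfies n·(r - P) = 0,
i.e. ax + by + cz = a·x₀ + b·y₀ + c·z₀.
d = 0·(-20) + 5·(-18) + 3·(-20)
  = 0 - 90 - 60
  = -150
Equation: 5y + 3z = -150

5y + 3z = -150


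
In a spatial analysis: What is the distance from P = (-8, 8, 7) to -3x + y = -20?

distance = |a·x₀ + b·y₀ + c·z₀ - d| / √(a² + b² + c²)
  = |(-3)·(-8) + 1·8 + 0·7 - (-20)| / √((-3)² + 1² + 0²)
  = |24 + 8 + 0 + 20| / √(9 + 1 + 0)
  = |52| / √10
  = 52 / 3.162
  ≈ 16.44

16.44


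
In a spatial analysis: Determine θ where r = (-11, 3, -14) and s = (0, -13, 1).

r·s = (-11)·0 + 3·(-13) + (-14)·1 = 0 - 39 - 14 = -53
|r| = √((-11)² + 3² + (-14)²) = √326 ≈ 18.06
|s| = √(0² + (-13)² + 1²) = √170 ≈ 13.04
cos θ = (r·s)/(|r||s|) = -53/(18.06·13.04) ≈ -0.2251
θ = arccos(-0.2251) ≈ 103°

103°


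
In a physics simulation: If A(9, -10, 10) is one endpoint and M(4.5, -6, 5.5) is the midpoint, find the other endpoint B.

B = 2M - A
  = (2·4.5 - 9, 2·(-6) - (-10), 2·5.5 - 10)
  = (9 - 9, -12 + 10, 11 - 10)
  = (0, -2, 1)

(0, -2, 1)


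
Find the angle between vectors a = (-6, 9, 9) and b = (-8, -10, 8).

a·b = (-6)·(-8) + 9·(-10) + 9·8 = 48 - 90 + 72 = 30
|a| = √((-6)² + 9² + 9²) = √198 ≈ 14.07
|b| = √((-8)² + (-10)² + 8²) = √228 ≈ 15.1
cos θ = (a·b)/(|a||b|) = 30/(14.07·15.1) ≈ 0.1412
θ = arccos(0.1412) ≈ 81.88°

81.88°


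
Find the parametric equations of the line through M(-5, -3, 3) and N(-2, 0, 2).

Direction vector d = N - M = (-2 + 5, 0 + 3, 2 - 3) = (3, 3, -1)
Parametric form r = M + t·d:
x = -5 + 3t, y = -3 + 3t, z = 3 - t

x = -5 + 3t, y = -3 + 3t, z = 3 - t


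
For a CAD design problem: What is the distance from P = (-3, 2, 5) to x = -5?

distance = |a·x₀ + b·y₀ + c·z₀ - d| / √(a² + b² + c²)
  = |1·(-3) + 0·2 + 0·5 - (-5)| / √(1² + 0² + 0²)
  = |-3 + 0 + 0 + 5| / √(1 + 0 + 0)
  = |2| / √1
  = 2 / 1
  ≈ 2

2


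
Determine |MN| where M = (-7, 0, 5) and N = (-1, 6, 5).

d = √[(x₂-x₁)² + (y₂-y₁)² + (z₂-z₁)²]
  = √[6² + 6² + 0²]
  = √[36 + 36 + 0]
  = √72
  ≈ 8.485

8.485


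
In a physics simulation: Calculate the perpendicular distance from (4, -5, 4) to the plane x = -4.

distance = |a·x₀ + b·y₀ + c·z₀ - d| / √(a² + b² + c²)
  = |1·4 + 0·(-5) + 0·4 - (-4)| / √(1² + 0² + 0²)
  = |4 + 0 + 0 + 4| / √(1 + 0 + 0)
  = |8| / √1
  = 8 / 1
  ≈ 8

8


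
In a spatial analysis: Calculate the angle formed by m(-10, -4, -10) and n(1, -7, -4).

m·n = (-10)·1 + (-4)·(-7) + (-10)·(-4) = -10 + 28 + 40 = 58
|m| = √((-10)² + (-4)² + (-10)²) = √216 ≈ 14.7
|n| = √(1² + (-7)² + (-4)²) = √66 ≈ 8.124
cos θ = (m·n)/(|m||n|) = 58/(14.7·8.124) ≈ 0.4858
θ = arccos(0.4858) ≈ 60.94°

60.94°


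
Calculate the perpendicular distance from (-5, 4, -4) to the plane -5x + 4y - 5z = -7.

distance = |a·x₀ + b·y₀ + c·z₀ - d| / √(a² + b² + c²)
  = |(-5)·(-5) + 4·4 + (-5)·(-4) - (-7)| / √((-5)² + 4² + (-5)²)
  = |25 + 16 + 20 + 7| / √(25 + 16 + 25)
  = |68| / √66
  = 68 / 8.124
  ≈ 8.37

8.37


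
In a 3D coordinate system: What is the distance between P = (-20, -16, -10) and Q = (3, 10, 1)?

d = √[(x₂-x₁)² + (y₂-y₁)² + (z₂-z₁)²]
  = √[23² + 26² + 11²]
  = √[529 + 676 + 121]
  = √1326
  ≈ 36.41

36.41


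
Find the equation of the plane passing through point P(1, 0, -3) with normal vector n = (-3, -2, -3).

The plane through P with normal n = (a, b, c) satisfies n·(r - P) = 0,
i.e. ax + by + cz = a·x₀ + b·y₀ + c·z₀.
d = (-3)·1 + (-2)·0 + (-3)·(-3)
  = -3 + 0 + 9
  = 6
Equation: -3x - 2y - 3z = 6

-3x - 2y - 3z = 6


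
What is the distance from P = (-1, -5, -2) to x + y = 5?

distance = |a·x₀ + b·y₀ + c·z₀ - d| / √(a² + b² + c²)
  = |1·(-1) + 1·(-5) + 0·(-2) - 5| / √(1² + 1² + 0²)
  = |-1 - 5 + 0 - 5| / √(1 + 1 + 0)
  = |-11| / √2
  = 11 / 1.414
  ≈ 7.778

7.778


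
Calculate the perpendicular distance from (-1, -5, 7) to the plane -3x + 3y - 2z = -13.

distance = |a·x₀ + b·y₀ + c·z₀ - d| / √(a² + b² + c²)
  = |(-3)·(-1) + 3·(-5) + (-2)·7 - (-13)| / √((-3)² + 3² + (-2)²)
  = |3 - 15 - 14 + 13| / √(9 + 9 + 4)
  = |-13| / √22
  = 13 / 4.69
  ≈ 2.772

2.772


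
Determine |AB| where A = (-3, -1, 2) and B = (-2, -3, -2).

d = √[(x₂-x₁)² + (y₂-y₁)² + (z₂-z₁)²]
  = √[1² + (-2)² + (-4)²]
  = √[1 + 4 + 16]
  = √21
  ≈ 4.583

4.583


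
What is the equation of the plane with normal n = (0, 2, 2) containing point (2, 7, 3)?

The plane through P with normal n = (a, b, c) satisfies n·(r - P) = 0,
i.e. ax + by + cz = a·x₀ + b·y₀ + c·z₀.
d = 0·2 + 2·7 + 2·3
  = 0 + 14 + 6
  = 20
Equation: 2y + 2z = 20

2y + 2z = 20


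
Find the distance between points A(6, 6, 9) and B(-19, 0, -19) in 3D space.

d = √[(x₂-x₁)² + (y₂-y₁)² + (z₂-z₁)²]
  = √[(-25)² + (-6)² + (-28)²]
  = √[625 + 36 + 784]
  = √1445
  ≈ 38.01

38.01


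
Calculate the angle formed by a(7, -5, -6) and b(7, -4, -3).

a·b = 7·7 + (-5)·(-4) + (-6)·(-3) = 49 + 20 + 18 = 87
|a| = √(7² + (-5)² + (-6)²) = √110 ≈ 10.49
|b| = √(7² + (-4)² + (-3)²) = √74 ≈ 8.602
cos θ = (a·b)/(|a||b|) = 87/(10.49·8.602) ≈ 0.9643
θ = arccos(0.9643) ≈ 15.36°

15.36°


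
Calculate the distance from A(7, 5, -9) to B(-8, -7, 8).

d = √[(x₂-x₁)² + (y₂-y₁)² + (z₂-z₁)²]
  = √[(-15)² + (-12)² + 17²]
  = √[225 + 144 + 289]
  = √658
  ≈ 25.65

25.65


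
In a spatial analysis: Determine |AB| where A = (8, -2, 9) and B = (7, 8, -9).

d = √[(x₂-x₁)² + (y₂-y₁)² + (z₂-z₁)²]
  = √[(-1)² + 10² + (-18)²]
  = √[1 + 100 + 324]
  = √425
  ≈ 20.62

20.62


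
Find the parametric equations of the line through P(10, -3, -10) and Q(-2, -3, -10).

Direction vector d = Q - P = (-2 - 10, -3 + 3, -10 + 10) = (-12, 0, 0)
Parametric form r = P + t·d:
x = 10 - 12t, y = -3, z = -10

x = 10 - 12t, y = -3, z = -10


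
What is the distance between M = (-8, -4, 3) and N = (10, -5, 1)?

d = √[(x₂-x₁)² + (y₂-y₁)² + (z₂-z₁)²]
  = √[18² + (-1)² + (-2)²]
  = √[324 + 1 + 4]
  = √329
  ≈ 18.14

18.14


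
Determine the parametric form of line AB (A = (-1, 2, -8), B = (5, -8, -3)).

Direction vector d = B - A = (5 + 1, -8 - 2, -3 + 8) = (6, -10, 5)
Parametric form r = A + t·d:
x = -1 + 6t, y = 2 - 10t, z = -8 + 5t

x = -1 + 6t, y = 2 - 10t, z = -8 + 5t


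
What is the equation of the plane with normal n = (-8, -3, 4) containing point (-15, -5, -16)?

The plane through P with normal n = (a, b, c) satisfies n·(r - P) = 0,
i.e. ax + by + cz = a·x₀ + b·y₀ + c·z₀.
d = (-8)·(-15) + (-3)·(-5) + 4·(-16)
  = 120 + 15 - 64
  = 71
Equation: -8x - 3y + 4z = 71

-8x - 3y + 4z = 71


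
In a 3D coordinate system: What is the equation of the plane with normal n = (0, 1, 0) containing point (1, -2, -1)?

The plane through P with normal n = (a, b, c) satisfies n·(r - P) = 0,
i.e. ax + by + cz = a·x₀ + b·y₀ + c·z₀.
d = 0·1 + 1·(-2) + 0·(-1)
  = 0 - 2 + 0
  = -2
Equation: y = -2

y = -2


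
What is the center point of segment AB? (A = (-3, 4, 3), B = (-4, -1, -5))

M = ((x₁+x₂)/2, (y₁+y₂)/2, (z₁+z₂)/2)
  = ((-3 - 4)/2, (4 - 1)/2, (3 - 5)/2)
  = (-7/2, 3/2, -2/2)
  = (-3.5, 1.5, -1)

(-3.5, 1.5, -1)


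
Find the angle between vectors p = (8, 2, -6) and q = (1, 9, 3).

p·q = 8·1 + 2·9 + (-6)·3 = 8 + 18 - 18 = 8
|p| = √(8² + 2² + (-6)²) = √104 ≈ 10.2
|q| = √(1² + 9² + 3²) = √91 ≈ 9.539
cos θ = (p·q)/(|p||q|) = 8/(10.2·9.539) ≈ 0.08223
θ = arccos(0.08223) ≈ 85.28°

85.28°


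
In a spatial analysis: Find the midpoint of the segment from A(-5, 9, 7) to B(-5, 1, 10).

M = ((x₁+x₂)/2, (y₁+y₂)/2, (z₁+z₂)/2)
  = ((-5 - 5)/2, (9 + 1)/2, (7 + 10)/2)
  = (-10/2, 10/2, 17/2)
  = (-5, 5, 8.5)

(-5, 5, 8.5)


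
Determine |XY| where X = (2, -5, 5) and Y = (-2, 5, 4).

d = √[(x₂-x₁)² + (y₂-y₁)² + (z₂-z₁)²]
  = √[(-4)² + 10² + (-1)²]
  = √[16 + 100 + 1]
  = √117
  ≈ 10.82

10.82


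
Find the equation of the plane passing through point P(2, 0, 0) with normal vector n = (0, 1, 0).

The plane through P with normal n = (a, b, c) satisfies n·(r - P) = 0,
i.e. ax + by + cz = a·x₀ + b·y₀ + c·z₀.
d = 0·2 + 1·0 + 0·0
  = 0 + 0 + 0
  = 0
Equation: y = 0

y = 0


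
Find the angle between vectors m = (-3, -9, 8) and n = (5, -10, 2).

m·n = (-3)·5 + (-9)·(-10) + 8·2 = -15 + 90 + 16 = 91
|m| = √((-3)² + (-9)² + 8²) = √154 ≈ 12.41
|n| = √(5² + (-10)² + 2²) = √129 ≈ 11.36
cos θ = (m·n)/(|m||n|) = 91/(12.41·11.36) ≈ 0.6456
θ = arccos(0.6456) ≈ 49.79°

49.79°


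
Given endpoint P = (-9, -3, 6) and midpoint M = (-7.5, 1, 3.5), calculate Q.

Q = 2M - P
  = (2·(-7.5) - (-9), 2·1 - (-3), 2·3.5 - 6)
  = (-15 + 9, 2 + 3, 7 - 6)
  = (-6, 5, 1)

(-6, 5, 1)


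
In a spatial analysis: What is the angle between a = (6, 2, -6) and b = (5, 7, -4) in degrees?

a·b = 6·5 + 2·7 + (-6)·(-4) = 30 + 14 + 24 = 68
|a| = √(6² + 2² + (-6)²) = √76 ≈ 8.718
|b| = √(5² + 7² + (-4)²) = √90 ≈ 9.487
cos θ = (a·b)/(|a||b|) = 68/(8.718·9.487) ≈ 0.8222
θ = arccos(0.8222) ≈ 34.69°

34.69°


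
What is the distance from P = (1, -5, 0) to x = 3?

distance = |a·x₀ + b·y₀ + c·z₀ - d| / √(a² + b² + c²)
  = |1·1 + 0·(-5) + 0·0 - 3| / √(1² + 0² + 0²)
  = |1 + 0 + 0 - 3| / √(1 + 0 + 0)
  = |-2| / √1
  = 2 / 1
  ≈ 2

2


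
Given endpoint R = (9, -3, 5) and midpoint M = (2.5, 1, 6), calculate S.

S = 2M - R
  = (2·2.5 - 9, 2·1 - (-3), 2·6 - 5)
  = (5 - 9, 2 + 3, 12 - 5)
  = (-4, 5, 7)

(-4, 5, 7)


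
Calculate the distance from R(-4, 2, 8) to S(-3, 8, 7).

d = √[(x₂-x₁)² + (y₂-y₁)² + (z₂-z₁)²]
  = √[1² + 6² + (-1)²]
  = √[1 + 36 + 1]
  = √38
  ≈ 6.164

6.164


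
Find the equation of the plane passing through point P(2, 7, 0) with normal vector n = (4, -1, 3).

The plane through P with normal n = (a, b, c) satisfies n·(r - P) = 0,
i.e. ax + by + cz = a·x₀ + b·y₀ + c·z₀.
d = 4·2 + (-1)·7 + 3·0
  = 8 - 7 + 0
  = 1
Equation: 4x - y + 3z = 1

4x - y + 3z = 1


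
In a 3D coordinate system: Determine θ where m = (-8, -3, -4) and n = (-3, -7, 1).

m·n = (-8)·(-3) + (-3)·(-7) + (-4)·1 = 24 + 21 - 4 = 41
|m| = √((-8)² + (-3)² + (-4)²) = √89 ≈ 9.434
|n| = √((-3)² + (-7)² + 1²) = √59 ≈ 7.681
cos θ = (m·n)/(|m||n|) = 41/(9.434·7.681) ≈ 0.5658
θ = arccos(0.5658) ≈ 55.54°

55.54°


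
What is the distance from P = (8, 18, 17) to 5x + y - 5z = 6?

distance = |a·x₀ + b·y₀ + c·z₀ - d| / √(a² + b² + c²)
  = |5·8 + 1·18 + (-5)·17 - 6| / √(5² + 1² + (-5)²)
  = |40 + 18 - 85 - 6| / √(25 + 1 + 25)
  = |-33| / √51
  = 33 / 7.141
  ≈ 4.621

4.621


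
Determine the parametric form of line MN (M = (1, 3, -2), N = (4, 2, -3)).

Direction vector d = N - M = (4 - 1, 2 - 3, -3 + 2) = (3, -1, -1)
Parametric form r = M + t·d:
x = 1 + 3t, y = 3 - t, z = -2 - t

x = 1 + 3t, y = 3 - t, z = -2 - t


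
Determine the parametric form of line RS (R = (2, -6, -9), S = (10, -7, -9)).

Direction vector d = S - R = (10 - 2, -7 + 6, -9 + 9) = (8, -1, 0)
Parametric form r = R + t·d:
x = 2 + 8t, y = -6 - t, z = -9

x = 2 + 8t, y = -6 - t, z = -9


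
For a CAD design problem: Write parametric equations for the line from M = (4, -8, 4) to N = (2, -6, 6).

Direction vector d = N - M = (2 - 4, -6 + 8, 6 - 4) = (-2, 2, 2)
Parametric form r = M + t·d:
x = 4 - 2t, y = -8 + 2t, z = 4 + 2t

x = 4 - 2t, y = -8 + 2t, z = 4 + 2t


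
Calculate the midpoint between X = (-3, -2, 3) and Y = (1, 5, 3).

M = ((x₁+x₂)/2, (y₁+y₂)/2, (z₁+z₂)/2)
  = ((-3 + 1)/2, (-2 + 5)/2, (3 + 3)/2)
  = (-2/2, 3/2, 6/2)
  = (-1, 1.5, 3)

(-1, 1.5, 3)


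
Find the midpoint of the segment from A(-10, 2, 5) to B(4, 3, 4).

M = ((x₁+x₂)/2, (y₁+y₂)/2, (z₁+z₂)/2)
  = ((-10 + 4)/2, (2 + 3)/2, (5 + 4)/2)
  = (-6/2, 5/2, 9/2)
  = (-3, 2.5, 4.5)

(-3, 2.5, 4.5)


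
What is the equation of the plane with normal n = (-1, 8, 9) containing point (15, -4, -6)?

The plane through P with normal n = (a, b, c) satisfies n·(r - P) = 0,
i.e. ax + by + cz = a·x₀ + b·y₀ + c·z₀.
d = (-1)·15 + 8·(-4) + 9·(-6)
  = -15 - 32 - 54
  = -101
Equation: -x + 8y + 9z = -101

-x + 8y + 9z = -101


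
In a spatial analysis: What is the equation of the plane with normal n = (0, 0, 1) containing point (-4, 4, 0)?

The plane through P with normal n = (a, b, c) satisfies n·(r - P) = 0,
i.e. ax + by + cz = a·x₀ + b·y₀ + c·z₀.
d = 0·(-4) + 0·4 + 1·0
  = 0 + 0 + 0
  = 0
Equation: z = 0

z = 0


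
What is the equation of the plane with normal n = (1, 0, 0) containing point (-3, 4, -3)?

The plane through P with normal n = (a, b, c) satisfies n·(r - P) = 0,
i.e. ax + by + cz = a·x₀ + b·y₀ + c·z₀.
d = 1·(-3) + 0·4 + 0·(-3)
  = -3 + 0 + 0
  = -3
Equation: x = -3

x = -3


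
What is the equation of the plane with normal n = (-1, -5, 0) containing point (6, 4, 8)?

The plane through P with normal n = (a, b, c) satisfies n·(r - P) = 0,
i.e. ax + by + cz = a·x₀ + b·y₀ + c·z₀.
d = (-1)·6 + (-5)·4 + 0·8
  = -6 - 20 + 0
  = -26
Equation: -x - 5y = -26

-x - 5y = -26


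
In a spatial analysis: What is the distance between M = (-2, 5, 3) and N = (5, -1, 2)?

d = √[(x₂-x₁)² + (y₂-y₁)² + (z₂-z₁)²]
  = √[7² + (-6)² + (-1)²]
  = √[49 + 36 + 1]
  = √86
  ≈ 9.274

9.274


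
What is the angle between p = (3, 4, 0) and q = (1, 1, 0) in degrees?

p·q = 3·1 + 4·1 + 0·0 = 3 + 4 + 0 = 7
|p| = √(3² + 4² + 0²) = √25 ≈ 5
|q| = √(1² + 1² + 0²) = √2 ≈ 1.414
cos θ = (p·q)/(|p||q|) = 7/(5·1.414) ≈ 0.9899
θ = arccos(0.9899) ≈ 8.13°

8.13°


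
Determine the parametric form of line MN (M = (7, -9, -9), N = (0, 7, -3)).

Direction vector d = N - M = (0 - 7, 7 + 9, -3 + 9) = (-7, 16, 6)
Parametric form r = M + t·d:
x = 7 - 7t, y = -9 + 16t, z = -9 + 6t

x = 7 - 7t, y = -9 + 16t, z = -9 + 6t


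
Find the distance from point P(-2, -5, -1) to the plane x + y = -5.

distance = |a·x₀ + b·y₀ + c·z₀ - d| / √(a² + b² + c²)
  = |1·(-2) + 1·(-5) + 0·(-1) - (-5)| / √(1² + 1² + 0²)
  = |-2 - 5 + 0 + 5| / √(1 + 1 + 0)
  = |-2| / √2
  = 2 / 1.414
  ≈ 1.414

1.414


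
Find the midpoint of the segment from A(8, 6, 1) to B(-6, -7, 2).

M = ((x₁+x₂)/2, (y₁+y₂)/2, (z₁+z₂)/2)
  = ((8 - 6)/2, (6 - 7)/2, (1 + 2)/2)
  = (2/2, -1/2, 3/2)
  = (1, -0.5, 1.5)

(1, -0.5, 1.5)


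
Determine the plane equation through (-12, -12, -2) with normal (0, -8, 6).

The plane through P with normal n = (a, b, c) satisfies n·(r - P) = 0,
i.e. ax + by + cz = a·x₀ + b·y₀ + c·z₀.
d = 0·(-12) + (-8)·(-12) + 6·(-2)
  = 0 + 96 - 12
  = 84
Equation: -8y + 6z = 84

-8y + 6z = 84


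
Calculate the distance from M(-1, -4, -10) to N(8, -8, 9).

d = √[(x₂-x₁)² + (y₂-y₁)² + (z₂-z₁)²]
  = √[9² + (-4)² + 19²]
  = √[81 + 16 + 361]
  = √458
  ≈ 21.4

21.4


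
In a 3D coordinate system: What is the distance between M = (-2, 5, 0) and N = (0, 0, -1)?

d = √[(x₂-x₁)² + (y₂-y₁)² + (z₂-z₁)²]
  = √[2² + (-5)² + (-1)²]
  = √[4 + 25 + 1]
  = √30
  ≈ 5.477

5.477


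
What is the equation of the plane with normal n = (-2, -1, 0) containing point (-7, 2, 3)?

The plane through P with normal n = (a, b, c) satisfies n·(r - P) = 0,
i.e. ax + by + cz = a·x₀ + b·y₀ + c·z₀.
d = (-2)·(-7) + (-1)·2 + 0·3
  = 14 - 2 + 0
  = 12
Equation: -2x - y = 12

-2x - y = 12


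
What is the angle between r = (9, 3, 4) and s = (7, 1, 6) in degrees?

r·s = 9·7 + 3·1 + 4·6 = 63 + 3 + 24 = 90
|r| = √(9² + 3² + 4²) = √106 ≈ 10.3
|s| = √(7² + 1² + 6²) = √86 ≈ 9.274
cos θ = (r·s)/(|r||s|) = 90/(10.3·9.274) ≈ 0.9426
θ = arccos(0.9426) ≈ 19.5°

19.5°


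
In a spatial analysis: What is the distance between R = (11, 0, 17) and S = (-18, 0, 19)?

d = √[(x₂-x₁)² + (y₂-y₁)² + (z₂-z₁)²]
  = √[(-29)² + 0² + 2²]
  = √[841 + 0 + 4]
  = √845
  ≈ 29.07

29.07
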